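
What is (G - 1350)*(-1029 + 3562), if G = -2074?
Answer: -8672992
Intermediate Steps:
(G - 1350)*(-1029 + 3562) = (-2074 - 1350)*(-1029 + 3562) = -3424*2533 = -8672992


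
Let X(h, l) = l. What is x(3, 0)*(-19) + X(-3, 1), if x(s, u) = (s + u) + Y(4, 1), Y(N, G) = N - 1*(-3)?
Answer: -189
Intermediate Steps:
Y(N, G) = 3 + N (Y(N, G) = N + 3 = 3 + N)
x(s, u) = 7 + s + u (x(s, u) = (s + u) + (3 + 4) = (s + u) + 7 = 7 + s + u)
x(3, 0)*(-19) + X(-3, 1) = (7 + 3 + 0)*(-19) + 1 = 10*(-19) + 1 = -190 + 1 = -189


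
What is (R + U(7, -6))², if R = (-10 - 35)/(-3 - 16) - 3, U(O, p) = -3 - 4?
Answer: 21025/361 ≈ 58.241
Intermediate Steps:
U(O, p) = -7
R = -12/19 (R = -45/(-19) - 3 = -45*(-1/19) - 3 = 45/19 - 3 = -12/19 ≈ -0.63158)
(R + U(7, -6))² = (-12/19 - 7)² = (-145/19)² = 21025/361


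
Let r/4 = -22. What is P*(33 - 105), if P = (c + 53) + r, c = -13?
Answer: 3456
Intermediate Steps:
r = -88 (r = 4*(-22) = -88)
P = -48 (P = (-13 + 53) - 88 = 40 - 88 = -48)
P*(33 - 105) = -48*(33 - 105) = -48*(-72) = 3456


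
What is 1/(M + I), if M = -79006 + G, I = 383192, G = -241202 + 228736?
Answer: 1/291720 ≈ 3.4279e-6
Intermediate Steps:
G = -12466
M = -91472 (M = -79006 - 12466 = -91472)
1/(M + I) = 1/(-91472 + 383192) = 1/291720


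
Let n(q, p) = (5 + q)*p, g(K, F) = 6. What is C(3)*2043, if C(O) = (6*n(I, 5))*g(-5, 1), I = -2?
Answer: 1103220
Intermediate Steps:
n(q, p) = p*(5 + q)
C(O) = 540 (C(O) = (6*(5*(5 - 2)))*6 = (6*(5*3))*6 = (6*15)*6 = 90*6 = 540)
C(3)*2043 = 540*2043 = 1103220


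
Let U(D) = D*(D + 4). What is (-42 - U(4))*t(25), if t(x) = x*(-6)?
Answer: 11100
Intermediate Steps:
t(x) = -6*x
U(D) = D*(4 + D)
(-42 - U(4))*t(25) = (-42 - 4*(4 + 4))*(-6*25) = (-42 - 4*8)*(-150) = (-42 - 1*32)*(-150) = (-42 - 32)*(-150) = -74*(-150) = 11100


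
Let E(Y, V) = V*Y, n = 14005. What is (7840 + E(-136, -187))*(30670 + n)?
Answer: 1486426600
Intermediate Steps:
(7840 + E(-136, -187))*(30670 + n) = (7840 - 187*(-136))*(30670 + 14005) = (7840 + 25432)*44675 = 33272*44675 = 1486426600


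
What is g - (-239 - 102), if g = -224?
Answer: 117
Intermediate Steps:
g - (-239 - 102) = -224 - (-239 - 102) = -224 - 1*(-341) = -224 + 341 = 117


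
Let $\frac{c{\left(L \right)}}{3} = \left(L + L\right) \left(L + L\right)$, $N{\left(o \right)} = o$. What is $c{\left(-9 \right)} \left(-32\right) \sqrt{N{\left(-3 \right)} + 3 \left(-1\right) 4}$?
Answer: $- 31104 i \sqrt{15} \approx - 1.2047 \cdot 10^{5} i$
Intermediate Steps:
$c{\left(L \right)} = 12 L^{2}$ ($c{\left(L \right)} = 3 \left(L + L\right) \left(L + L\right) = 3 \cdot 2 L 2 L = 3 \cdot 4 L^{2} = 12 L^{2}$)
$c{\left(-9 \right)} \left(-32\right) \sqrt{N{\left(-3 \right)} + 3 \left(-1\right) 4} = 12 \left(-9\right)^{2} \left(-32\right) \sqrt{-3 + 3 \left(-1\right) 4} = 12 \cdot 81 \left(-32\right) \sqrt{-3 - 12} = 972 \left(-32\right) \sqrt{-3 - 12} = - 31104 \sqrt{-15} = - 31104 i \sqrt{15}$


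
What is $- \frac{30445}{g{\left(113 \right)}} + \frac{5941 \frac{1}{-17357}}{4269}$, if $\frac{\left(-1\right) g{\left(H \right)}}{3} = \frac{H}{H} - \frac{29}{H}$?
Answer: $\frac{84971636559091}{6224150772} \approx 13652.0$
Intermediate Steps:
$g{\left(H \right)} = -3 + \frac{87}{H}$ ($g{\left(H \right)} = - 3 \left(\frac{H}{H} - \frac{29}{H}\right) = - 3 \left(1 - \frac{29}{H}\right) = -3 + \frac{87}{H}$)
$- \frac{30445}{g{\left(113 \right)}} + \frac{5941 \frac{1}{-17357}}{4269} = - \frac{30445}{-3 + \frac{87}{113}} + \frac{5941 \frac{1}{-17357}}{4269} = - \frac{30445}{-3 + 87 \cdot \frac{1}{113}} + 5941 \left(- \frac{1}{17357}\right) \frac{1}{4269} = - \frac{30445}{-3 + \frac{87}{113}} - \frac{5941}{74097033} = - \frac{30445}{- \frac{252}{113}} - \frac{5941}{74097033} = \left(-30445\right) \left(- \frac{113}{252}\right) - \frac{5941}{74097033} = \frac{3440285}{252} - \frac{5941}{74097033} = \frac{84971636559091}{6224150772}$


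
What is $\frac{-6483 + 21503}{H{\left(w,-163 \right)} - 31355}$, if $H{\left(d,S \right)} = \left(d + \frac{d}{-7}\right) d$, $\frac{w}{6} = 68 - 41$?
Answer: $- \frac{105140}{62021} \approx -1.6952$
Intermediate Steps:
$w = 162$ ($w = 6 \left(68 - 41\right) = 6 \cdot 27 = 162$)
$H{\left(d,S \right)} = \frac{6 d^{2}}{7}$ ($H{\left(d,S \right)} = \left(d + d \left(- \frac{1}{7}\right)\right) d = \left(d - \frac{d}{7}\right) d = \frac{6 d}{7} d = \frac{6 d^{2}}{7}$)
$\frac{-6483 + 21503}{H{\left(w,-163 \right)} - 31355} = \frac{-6483 + 21503}{\frac{6 \cdot 162^{2}}{7} - 31355} = \frac{15020}{\frac{6}{7} \cdot 26244 - 31355} = \frac{15020}{\frac{157464}{7} - 31355} = \frac{15020}{- \frac{62021}{7}} = 15020 \left(- \frac{7}{62021}\right) = - \frac{105140}{62021}$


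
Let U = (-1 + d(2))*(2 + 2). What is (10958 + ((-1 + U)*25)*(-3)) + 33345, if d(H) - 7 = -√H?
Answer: 42578 + 300*√2 ≈ 43002.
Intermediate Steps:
d(H) = 7 - √H
U = 24 - 4*√2 (U = (-1 + (7 - √2))*(2 + 2) = (6 - √2)*4 = 24 - 4*√2 ≈ 18.343)
(10958 + ((-1 + U)*25)*(-3)) + 33345 = (10958 + ((-1 + (24 - 4*√2))*25)*(-3)) + 33345 = (10958 + ((23 - 4*√2)*25)*(-3)) + 33345 = (10958 + (575 - 100*√2)*(-3)) + 33345 = (10958 + (-1725 + 300*√2)) + 33345 = (9233 + 300*√2) + 33345 = 42578 + 300*√2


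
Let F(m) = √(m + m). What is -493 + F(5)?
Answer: -493 + √10 ≈ -489.84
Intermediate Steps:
F(m) = √2*√m (F(m) = √(2*m) = √2*√m)
-493 + F(5) = -493 + √2*√5 = -493 + √10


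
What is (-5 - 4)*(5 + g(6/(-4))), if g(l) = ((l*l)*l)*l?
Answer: -1449/16 ≈ -90.563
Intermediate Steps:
g(l) = l⁴ (g(l) = (l²*l)*l = l³*l = l⁴)
(-5 - 4)*(5 + g(6/(-4))) = (-5 - 4)*(5 + (6/(-4))⁴) = -9*(5 + (6*(-¼))⁴) = -9*(5 + (-3/2)⁴) = -9*(5 + 81/16) = -9*161/16 = -1449/16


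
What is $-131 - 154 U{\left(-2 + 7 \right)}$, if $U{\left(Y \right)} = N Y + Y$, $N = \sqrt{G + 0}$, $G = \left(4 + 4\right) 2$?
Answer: $-3981$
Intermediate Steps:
$G = 16$ ($G = 8 \cdot 2 = 16$)
$N = 4$ ($N = \sqrt{16 + 0} = \sqrt{16} = 4$)
$U{\left(Y \right)} = 5 Y$ ($U{\left(Y \right)} = 4 Y + Y = 5 Y$)
$-131 - 154 U{\left(-2 + 7 \right)} = -131 - 154 \cdot 5 \left(-2 + 7\right) = -131 - 154 \cdot 5 \cdot 5 = -131 - 3850 = -3981$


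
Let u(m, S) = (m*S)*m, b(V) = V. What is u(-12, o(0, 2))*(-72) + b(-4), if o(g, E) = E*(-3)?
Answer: 62204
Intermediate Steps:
o(g, E) = -3*E
u(m, S) = S*m**2 (u(m, S) = (S*m)*m = S*m**2)
u(-12, o(0, 2))*(-72) + b(-4) = (-3*2*(-12)**2)*(-72) - 4 = -6*144*(-72) - 4 = -864*(-72) - 4 = 62208 - 4 = 62204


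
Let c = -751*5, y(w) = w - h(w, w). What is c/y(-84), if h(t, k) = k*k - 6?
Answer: 3755/7134 ≈ 0.52635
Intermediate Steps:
h(t, k) = -6 + k² (h(t, k) = k² - 6 = -6 + k²)
y(w) = 6 + w - w² (y(w) = w - (-6 + w²) = w + (6 - w²) = 6 + w - w²)
c = -3755
c/y(-84) = -3755/(6 - 84 - 1*(-84)²) = -3755/(6 - 84 - 1*7056) = -3755/(6 - 84 - 7056) = -3755/(-7134) = -3755*(-1/7134) = 3755/7134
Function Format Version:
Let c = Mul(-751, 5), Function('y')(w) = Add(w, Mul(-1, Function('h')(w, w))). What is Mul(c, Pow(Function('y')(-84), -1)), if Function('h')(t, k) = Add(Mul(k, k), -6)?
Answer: Rational(3755, 7134) ≈ 0.52635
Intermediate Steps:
Function('h')(t, k) = Add(-6, Pow(k, 2)) (Function('h')(t, k) = Add(Pow(k, 2), -6) = Add(-6, Pow(k, 2)))
Function('y')(w) = Add(6, w, Mul(-1, Pow(w, 2))) (Function('y')(w) = Add(w, Mul(-1, Add(-6, Pow(w, 2)))) = Add(w, Add(6, Mul(-1, Pow(w, 2)))) = Add(6, w, Mul(-1, Pow(w, 2))))
c = -3755
Mul(c, Pow(Function('y')(-84), -1)) = Mul(-3755, Pow(Add(6, -84, Mul(-1, Pow(-84, 2))), -1)) = Mul(-3755, Pow(Add(6, -84, Mul(-1, 7056)), -1)) = Mul(-3755, Pow(Add(6, -84, -7056), -1)) = Mul(-3755, Pow(-7134, -1)) = Mul(-3755, Rational(-1, 7134)) = Rational(3755, 7134)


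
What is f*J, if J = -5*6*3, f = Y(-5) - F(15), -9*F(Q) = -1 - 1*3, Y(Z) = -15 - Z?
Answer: 940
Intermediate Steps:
F(Q) = 4/9 (F(Q) = -(-1 - 1*3)/9 = -(-1 - 3)/9 = -1/9*(-4) = 4/9)
f = -94/9 (f = (-15 - 1*(-5)) - 1*4/9 = (-15 + 5) - 4/9 = -10 - 4/9 = -94/9 ≈ -10.444)
J = -90 (J = -30*3 = -90)
f*J = -94/9*(-90) = 940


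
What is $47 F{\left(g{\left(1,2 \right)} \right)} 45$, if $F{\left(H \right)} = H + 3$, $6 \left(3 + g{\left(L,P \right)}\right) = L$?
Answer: $\frac{705}{2} \approx 352.5$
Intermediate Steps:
$g{\left(L,P \right)} = -3 + \frac{L}{6}$
$F{\left(H \right)} = 3 + H$
$47 F{\left(g{\left(1,2 \right)} \right)} 45 = 47 \left(3 + \left(-3 + \frac{1}{6} \cdot 1\right)\right) 45 = 47 \left(3 + \left(-3 + \frac{1}{6}\right)\right) 45 = 47 \left(3 - \frac{17}{6}\right) 45 = 47 \cdot \frac{1}{6} \cdot 45 = \frac{47}{6} \cdot 45 = \frac{705}{2}$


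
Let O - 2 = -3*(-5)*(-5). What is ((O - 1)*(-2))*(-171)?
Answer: -25308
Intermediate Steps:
O = -73 (O = 2 - 3*(-5)*(-5) = 2 + 15*(-5) = 2 - 75 = -73)
((O - 1)*(-2))*(-171) = ((-73 - 1)*(-2))*(-171) = -74*(-2)*(-171) = 148*(-171) = -25308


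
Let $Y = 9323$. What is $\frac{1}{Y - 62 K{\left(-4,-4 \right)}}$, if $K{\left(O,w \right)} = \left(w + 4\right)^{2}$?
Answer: $\frac{1}{9323} \approx 0.00010726$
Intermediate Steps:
$K{\left(O,w \right)} = \left(4 + w\right)^{2}$
$\frac{1}{Y - 62 K{\left(-4,-4 \right)}} = \frac{1}{9323 - 62 \left(4 - 4\right)^{2}} = \frac{1}{9323 - 62 \cdot 0^{2}} = \frac{1}{9323 - 0} = \frac{1}{9323 + 0} = \frac{1}{9323}$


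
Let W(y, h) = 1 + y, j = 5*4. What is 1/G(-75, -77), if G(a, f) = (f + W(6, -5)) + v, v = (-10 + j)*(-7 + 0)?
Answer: -1/140 ≈ -0.0071429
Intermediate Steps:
j = 20
v = -70 (v = (-10 + 20)*(-7 + 0) = 10*(-7) = -70)
G(a, f) = -63 + f (G(a, f) = (f + (1 + 6)) - 70 = (f + 7) - 70 = (7 + f) - 70 = -63 + f)
1/G(-75, -77) = 1/(-63 - 77) = 1/(-140) = -1/140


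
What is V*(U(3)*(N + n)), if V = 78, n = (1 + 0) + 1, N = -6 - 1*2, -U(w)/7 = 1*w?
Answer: 9828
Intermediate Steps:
U(w) = -7*w
N = -8 (N = -6 - 2 = -8)
n = 2 (n = 1 + 1 = 2)
V*(U(3)*(N + n)) = 78*((-7*3)*(-8 + 2)) = 78*(-21*(-6)) = 78*126 = 9828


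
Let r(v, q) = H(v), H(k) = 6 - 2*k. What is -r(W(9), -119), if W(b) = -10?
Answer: -26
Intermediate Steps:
r(v, q) = 6 - 2*v
-r(W(9), -119) = -(6 - 2*(-10)) = -(6 + 20) = -1*26 = -26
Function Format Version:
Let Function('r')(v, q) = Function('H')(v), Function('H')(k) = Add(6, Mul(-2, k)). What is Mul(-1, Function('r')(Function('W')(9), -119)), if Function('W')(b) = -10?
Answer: -26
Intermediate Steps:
Function('r')(v, q) = Add(6, Mul(-2, v))
Mul(-1, Function('r')(Function('W')(9), -119)) = Mul(-1, Add(6, Mul(-2, -10))) = Mul(-1, Add(6, 20)) = Mul(-1, 26) = -26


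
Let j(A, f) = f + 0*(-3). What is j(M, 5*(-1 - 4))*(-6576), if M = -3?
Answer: 164400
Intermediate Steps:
j(A, f) = f (j(A, f) = f + 0 = f)
j(M, 5*(-1 - 4))*(-6576) = (5*(-1 - 4))*(-6576) = (5*(-5))*(-6576) = -25*(-6576) = 164400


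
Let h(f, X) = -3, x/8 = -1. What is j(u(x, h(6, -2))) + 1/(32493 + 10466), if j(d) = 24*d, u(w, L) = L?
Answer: -3093047/42959 ≈ -72.000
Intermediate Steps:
x = -8 (x = 8*(-1) = -8)
j(u(x, h(6, -2))) + 1/(32493 + 10466) = 24*(-3) + 1/(32493 + 10466) = -72 + 1/42959 = -3093047/42959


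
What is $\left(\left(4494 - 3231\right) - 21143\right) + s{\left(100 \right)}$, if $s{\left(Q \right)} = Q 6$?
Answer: $-19280$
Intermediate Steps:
$s{\left(Q \right)} = 6 Q$
$\left(\left(4494 - 3231\right) - 21143\right) + s{\left(100 \right)} = \left(\left(4494 - 3231\right) - 21143\right) + 6 \cdot 100 = \left(1263 - 21143\right) + 600 = -19880 + 600 = -19280$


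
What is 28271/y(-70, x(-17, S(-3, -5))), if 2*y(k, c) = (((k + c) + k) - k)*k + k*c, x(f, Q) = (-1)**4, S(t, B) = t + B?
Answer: 1663/140 ≈ 11.879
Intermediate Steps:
S(t, B) = B + t
x(f, Q) = 1
y(k, c) = c*k/2 + k*(c + k)/2 (y(k, c) = ((((k + c) + k) - k)*k + k*c)/2 = ((((c + k) + k) - k)*k + c*k)/2 = (((c + 2*k) - k)*k + c*k)/2 = ((c + k)*k + c*k)/2 = (k*(c + k) + c*k)/2 = (c*k + k*(c + k))/2 = c*k/2 + k*(c + k)/2)
28271/y(-70, x(-17, S(-3, -5))) = 28271/(((1/2)*(-70)*(-70 + 2*1))) = 28271/(((1/2)*(-70)*(-70 + 2))) = 28271/(((1/2)*(-70)*(-68))) = 28271/2380 = 28271*(1/2380) = 1663/140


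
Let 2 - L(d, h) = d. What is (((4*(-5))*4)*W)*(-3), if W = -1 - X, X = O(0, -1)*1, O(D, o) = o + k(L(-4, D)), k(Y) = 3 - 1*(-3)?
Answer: -1440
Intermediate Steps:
L(d, h) = 2 - d
k(Y) = 6 (k(Y) = 3 + 3 = 6)
O(D, o) = 6 + o (O(D, o) = o + 6 = 6 + o)
X = 5 (X = (6 - 1)*1 = 5*1 = 5)
W = -6 (W = -1 - 1*5 = -1 - 5 = -6)
(((4*(-5))*4)*W)*(-3) = (((4*(-5))*4)*(-6))*(-3) = (-20*4*(-6))*(-3) = -80*(-6)*(-3) = 480*(-3) = -1440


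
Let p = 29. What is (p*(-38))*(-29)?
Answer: 31958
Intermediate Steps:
(p*(-38))*(-29) = (29*(-38))*(-29) = -1102*(-29) = 31958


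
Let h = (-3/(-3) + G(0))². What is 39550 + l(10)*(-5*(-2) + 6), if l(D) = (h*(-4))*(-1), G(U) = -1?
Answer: 39550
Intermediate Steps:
h = 0 (h = (-3/(-3) - 1)² = (-3*(-⅓) - 1)² = (1 - 1)² = 0² = 0)
l(D) = 0 (l(D) = (0*(-4))*(-1) = 0*(-1) = 0)
39550 + l(10)*(-5*(-2) + 6) = 39550 + 0*(-5*(-2) + 6) = 39550 + 0*(10 + 6) = 39550 + 0*16 = 39550 + 0 = 39550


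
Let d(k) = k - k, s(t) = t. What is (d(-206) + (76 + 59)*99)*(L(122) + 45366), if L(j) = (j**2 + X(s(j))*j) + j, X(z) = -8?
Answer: 793827540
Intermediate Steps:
d(k) = 0
L(j) = j**2 - 7*j (L(j) = (j**2 - 8*j) + j = j**2 - 7*j)
(d(-206) + (76 + 59)*99)*(L(122) + 45366) = (0 + (76 + 59)*99)*(122*(-7 + 122) + 45366) = (0 + 135*99)*(122*115 + 45366) = (0 + 13365)*(14030 + 45366) = 13365*59396 = 793827540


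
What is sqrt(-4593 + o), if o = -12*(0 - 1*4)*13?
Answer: 63*I ≈ 63.0*I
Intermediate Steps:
o = 624 (o = -12*(0 - 4)*13 = -12*(-4)*13 = 48*13 = 624)
sqrt(-4593 + o) = sqrt(-4593 + 624) = sqrt(-3969) = 63*I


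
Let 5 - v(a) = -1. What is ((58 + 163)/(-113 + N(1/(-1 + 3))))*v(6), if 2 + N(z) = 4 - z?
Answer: -2652/223 ≈ -11.892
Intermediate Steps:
N(z) = 2 - z (N(z) = -2 + (4 - z) = 2 - z)
v(a) = 6 (v(a) = 5 - 1*(-1) = 5 + 1 = 6)
((58 + 163)/(-113 + N(1/(-1 + 3))))*v(6) = ((58 + 163)/(-113 + (2 - 1/(-1 + 3))))*6 = (221/(-113 + (2 - 1/2)))*6 = (221/(-113 + 3/2))*6 = (221/(-223/2))*6 = (221*(-2/223))*6 = -442/223*6 = -2652/223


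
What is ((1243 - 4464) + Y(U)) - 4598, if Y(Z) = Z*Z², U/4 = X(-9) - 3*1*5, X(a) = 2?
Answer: -148427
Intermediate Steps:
U = -52 (U = 4*(2 - 3*1*5) = 4*(2 - 3*5) = 4*(2 - 15) = 4*(-13) = -52)
Y(Z) = Z³
((1243 - 4464) + Y(U)) - 4598 = ((1243 - 4464) + (-52)³) - 4598 = (-3221 - 140608) - 4598 = -143829 - 4598 = -148427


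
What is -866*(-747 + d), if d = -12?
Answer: 657294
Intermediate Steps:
-866*(-747 + d) = -866*(-747 - 12) = -866*(-759) = -1*(-657294) = 657294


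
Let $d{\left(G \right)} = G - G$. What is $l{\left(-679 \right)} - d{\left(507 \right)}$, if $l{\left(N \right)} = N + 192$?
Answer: $-487$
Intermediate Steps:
$d{\left(G \right)} = 0$
$l{\left(N \right)} = 192 + N$
$l{\left(-679 \right)} - d{\left(507 \right)} = \left(192 - 679\right) - 0 = -487 + 0 = -487$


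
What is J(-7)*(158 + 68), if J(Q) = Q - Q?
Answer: 0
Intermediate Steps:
J(Q) = 0
J(-7)*(158 + 68) = 0*(158 + 68) = 0*226 = 0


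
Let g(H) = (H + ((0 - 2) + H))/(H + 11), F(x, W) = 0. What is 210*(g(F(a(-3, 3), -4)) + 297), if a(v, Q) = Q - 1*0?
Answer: 685650/11 ≈ 62332.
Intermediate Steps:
a(v, Q) = Q (a(v, Q) = Q + 0 = Q)
g(H) = (-2 + 2*H)/(11 + H) (g(H) = (H + (-2 + H))/(11 + H) = (-2 + 2*H)/(11 + H))
210*(g(F(a(-3, 3), -4)) + 297) = 210*(2*(-1 + 0)/(11 + 0) + 297) = 210*(2*(-1)/11 + 297) = 210*(2*(1/11)*(-1) + 297) = 210*(-2/11 + 297) = 210*(3265/11) = 685650/11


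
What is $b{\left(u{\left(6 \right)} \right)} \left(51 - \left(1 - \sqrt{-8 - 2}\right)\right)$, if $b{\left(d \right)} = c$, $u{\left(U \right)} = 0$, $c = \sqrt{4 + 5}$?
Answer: $150 + 3 i \sqrt{10} \approx 150.0 + 9.4868 i$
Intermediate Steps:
$c = 3$ ($c = \sqrt{9} = 3$)
$b{\left(d \right)} = 3$
$b{\left(u{\left(6 \right)} \right)} \left(51 - \left(1 - \sqrt{-8 - 2}\right)\right) = 3 \left(51 - \left(1 - \sqrt{-8 - 2}\right)\right) = 3 \left(51 - \left(1 - \sqrt{-10}\right)\right) = 3 \left(51 - \left(1 - i \sqrt{10}\right)\right) = 3 \left(50 + i \sqrt{10}\right) = 150 + 3 i \sqrt{10}$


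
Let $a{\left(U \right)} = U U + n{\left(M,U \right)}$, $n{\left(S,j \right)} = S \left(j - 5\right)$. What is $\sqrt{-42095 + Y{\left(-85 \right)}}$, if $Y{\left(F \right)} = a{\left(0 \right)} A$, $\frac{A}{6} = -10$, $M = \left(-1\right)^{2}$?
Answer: $i \sqrt{41795} \approx 204.44 i$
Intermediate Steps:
$M = 1$
$A = -60$ ($A = 6 \left(-10\right) = -60$)
$n{\left(S,j \right)} = S \left(-5 + j\right)$
$a{\left(U \right)} = -5 + U + U^{2}$ ($a{\left(U \right)} = U U + 1 \left(-5 + U\right) = U^{2} + \left(-5 + U\right) = -5 + U + U^{2}$)
$Y{\left(F \right)} = 300$ ($Y{\left(F \right)} = \left(-5 + 0 + 0^{2}\right) \left(-60\right) = \left(-5 + 0 + 0\right) \left(-60\right) = \left(-5\right) \left(-60\right) = 300$)
$\sqrt{-42095 + Y{\left(-85 \right)}} = \sqrt{-42095 + 300} = \sqrt{-41795} = i \sqrt{41795}$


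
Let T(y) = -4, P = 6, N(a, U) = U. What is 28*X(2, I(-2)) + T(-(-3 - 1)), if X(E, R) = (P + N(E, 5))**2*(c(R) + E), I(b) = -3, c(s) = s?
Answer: -3392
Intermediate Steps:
X(E, R) = 121*E + 121*R (X(E, R) = (6 + 5)**2*(R + E) = 11**2*(E + R) = 121*(E + R) = 121*E + 121*R)
28*X(2, I(-2)) + T(-(-3 - 1)) = 28*(121*2 + 121*(-3)) - 4 = 28*(242 - 363) - 4 = 28*(-121) - 4 = -3388 - 4 = -3392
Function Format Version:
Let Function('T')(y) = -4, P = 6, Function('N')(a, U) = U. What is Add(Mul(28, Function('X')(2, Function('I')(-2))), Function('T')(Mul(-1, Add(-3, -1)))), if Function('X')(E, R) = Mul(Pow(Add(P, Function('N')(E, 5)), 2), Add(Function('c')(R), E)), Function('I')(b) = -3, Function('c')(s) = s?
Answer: -3392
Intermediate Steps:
Function('X')(E, R) = Add(Mul(121, E), Mul(121, R)) (Function('X')(E, R) = Mul(Pow(Add(6, 5), 2), Add(R, E)) = Mul(Pow(11, 2), Add(E, R)) = Mul(121, Add(E, R)) = Add(Mul(121, E), Mul(121, R)))
Add(Mul(28, Function('X')(2, Function('I')(-2))), Function('T')(Mul(-1, Add(-3, -1)))) = Add(Mul(28, Add(Mul(121, 2), Mul(121, -3))), -4) = Add(Mul(28, Add(242, -363)), -4) = Add(Mul(28, -121), -4) = Add(-3388, -4) = -3392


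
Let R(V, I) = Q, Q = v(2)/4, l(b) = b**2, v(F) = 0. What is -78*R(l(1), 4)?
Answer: 0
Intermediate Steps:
Q = 0 (Q = 0/4 = 0*(1/4) = 0)
R(V, I) = 0
-78*R(l(1), 4) = -78*0 = 0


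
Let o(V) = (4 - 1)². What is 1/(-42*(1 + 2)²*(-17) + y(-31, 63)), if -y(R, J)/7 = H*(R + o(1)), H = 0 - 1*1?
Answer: 1/6272 ≈ 0.00015944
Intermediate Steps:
H = -1 (H = 0 - 1 = -1)
o(V) = 9 (o(V) = 3² = 9)
y(R, J) = 63 + 7*R (y(R, J) = -(-7)*(R + 9) = -(-7)*(9 + R) = -7*(-9 - R) = 63 + 7*R)
1/(-42*(1 + 2)²*(-17) + y(-31, 63)) = 1/(-42*(1 + 2)²*(-17) + (63 + 7*(-31))) = 1/(-42*3²*(-17) + (63 - 217)) = 1/(-42*9*(-17) - 154) = 1/(-378*(-17) - 154) = 1/(6426 - 154) = 1/6272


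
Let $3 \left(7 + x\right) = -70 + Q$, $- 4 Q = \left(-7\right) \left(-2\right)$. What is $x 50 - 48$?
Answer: $-1623$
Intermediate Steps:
$Q = - \frac{7}{2}$ ($Q = - \frac{\left(-7\right) \left(-2\right)}{4} = \left(- \frac{1}{4}\right) 14 = - \frac{7}{2} \approx -3.5$)
$x = - \frac{63}{2}$ ($x = -7 + \frac{-70 - \frac{7}{2}}{3} = -7 + \frac{1}{3} \left(- \frac{147}{2}\right) = -7 - \frac{49}{2} = - \frac{63}{2} \approx -31.5$)
$x 50 - 48 = \left(- \frac{63}{2}\right) 50 - 48 = -1575 - 48 = -1623$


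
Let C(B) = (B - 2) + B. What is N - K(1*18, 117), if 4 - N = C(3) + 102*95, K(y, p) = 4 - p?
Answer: -9577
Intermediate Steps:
C(B) = -2 + 2*B (C(B) = (-2 + B) + B = -2 + 2*B)
N = -9690 (N = 4 - ((-2 + 2*3) + 102*95) = 4 - ((-2 + 6) + 9690) = 4 - (4 + 9690) = 4 - 1*9694 = 4 - 9694 = -9690)
N - K(1*18, 117) = -9690 - (4 - 1*117) = -9690 - (4 - 117) = -9690 - 1*(-113) = -9690 + 113 = -9577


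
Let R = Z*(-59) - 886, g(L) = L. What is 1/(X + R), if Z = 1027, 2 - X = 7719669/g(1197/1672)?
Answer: -7/75911547 ≈ -9.2213e-8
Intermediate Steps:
X = -75481194/7 (X = 2 - 7719669/(1197/1672) = 2 - 7719669/(1197*(1/1672)) = 2 - 7719669/63/88 = 2 - 7719669*88/63 = 2 - 1*75481208/7 = 2 - 75481208/7 = -75481194/7 ≈ -1.0783e+7)
R = -61479 (R = 1027*(-59) - 886 = -60593 - 886 = -61479)
1/(X + R) = 1/(-75481194/7 - 61479) = 1/(-75911547/7) = -7/75911547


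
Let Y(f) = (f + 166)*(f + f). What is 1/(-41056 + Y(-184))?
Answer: -1/34432 ≈ -2.9043e-5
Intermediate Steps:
Y(f) = 2*f*(166 + f) (Y(f) = (166 + f)*(2*f) = 2*f*(166 + f))
1/(-41056 + Y(-184)) = 1/(-41056 + 2*(-184)*(166 - 184)) = 1/(-41056 + 2*(-184)*(-18)) = 1/(-41056 + 6624) = 1/(-34432) = -1/34432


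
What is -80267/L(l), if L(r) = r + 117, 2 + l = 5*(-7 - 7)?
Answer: -80267/45 ≈ -1783.7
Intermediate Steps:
l = -72 (l = -2 + 5*(-7 - 7) = -2 + 5*(-14) = -2 - 70 = -72)
L(r) = 117 + r
-80267/L(l) = -80267/(117 - 72) = -80267/45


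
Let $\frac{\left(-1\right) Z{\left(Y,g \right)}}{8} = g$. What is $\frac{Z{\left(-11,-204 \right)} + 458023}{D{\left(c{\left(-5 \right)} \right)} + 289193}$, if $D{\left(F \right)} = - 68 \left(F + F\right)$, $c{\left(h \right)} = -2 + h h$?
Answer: $\frac{91931}{57213} \approx 1.6068$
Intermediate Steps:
$Z{\left(Y,g \right)} = - 8 g$
$c{\left(h \right)} = -2 + h^{2}$
$D{\left(F \right)} = - 136 F$ ($D{\left(F \right)} = - 68 \cdot 2 F = - 136 F$)
$\frac{Z{\left(-11,-204 \right)} + 458023}{D{\left(c{\left(-5 \right)} \right)} + 289193} = \frac{\left(-8\right) \left(-204\right) + 458023}{- 136 \left(-2 + \left(-5\right)^{2}\right) + 289193} = \frac{1632 + 458023}{- 136 \left(-2 + 25\right) + 289193} = \frac{459655}{\left(-136\right) 23 + 289193} = \frac{459655}{-3128 + 289193} = \frac{459655}{286065} = 459655 \cdot \frac{1}{286065} = \frac{91931}{57213}$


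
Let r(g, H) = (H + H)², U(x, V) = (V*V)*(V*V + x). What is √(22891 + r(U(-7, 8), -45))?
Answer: √30991 ≈ 176.04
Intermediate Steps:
U(x, V) = V²*(x + V²) (U(x, V) = V²*(V² + x) = V²*(x + V²))
r(g, H) = 4*H² (r(g, H) = (2*H)² = 4*H²)
√(22891 + r(U(-7, 8), -45)) = √(22891 + 4*(-45)²) = √(22891 + 4*2025) = √(22891 + 8100) = √30991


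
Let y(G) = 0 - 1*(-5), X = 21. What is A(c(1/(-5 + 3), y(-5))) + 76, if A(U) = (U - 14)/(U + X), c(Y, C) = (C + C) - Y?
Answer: 683/9 ≈ 75.889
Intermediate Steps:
y(G) = 5 (y(G) = 0 + 5 = 5)
c(Y, C) = -Y + 2*C (c(Y, C) = 2*C - Y = -Y + 2*C)
A(U) = (-14 + U)/(21 + U) (A(U) = (U - 14)/(U + 21) = (-14 + U)/(21 + U))
A(c(1/(-5 + 3), y(-5))) + 76 = (-14 + (-1/(-5 + 3) + 2*5))/(21 + (-1/(-5 + 3) + 2*5)) + 76 = (-14 + (-1/(-2) + 10))/(21 + (-1/(-2) + 10)) + 76 = (-14 + (-1*(-½) + 10))/(21 + (-1*(-½) + 10)) + 76 = (-14 + (½ + 10))/(21 + (½ + 10)) + 76 = (-14 + 21/2)/(21 + 21/2) + 76 = -7/2/(63/2) + 76 = (2/63)*(-7/2) + 76 = -⅑ + 76 = 683/9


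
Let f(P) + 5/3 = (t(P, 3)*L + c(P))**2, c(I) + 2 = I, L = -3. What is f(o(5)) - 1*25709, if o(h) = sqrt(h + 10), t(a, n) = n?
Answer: -76724/3 - 22*sqrt(15) ≈ -25660.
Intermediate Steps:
c(I) = -2 + I
o(h) = sqrt(10 + h)
f(P) = -5/3 + (-11 + P)**2 (f(P) = -5/3 + (3*(-3) + (-2 + P))**2 = -5/3 + (-9 + (-2 + P))**2 = -5/3 + (-11 + P)**2)
f(o(5)) - 1*25709 = (-5/3 + (-11 + sqrt(10 + 5))**2) - 1*25709 = (-5/3 + (-11 + sqrt(15))**2) - 25709 = -77132/3 + (-11 + sqrt(15))**2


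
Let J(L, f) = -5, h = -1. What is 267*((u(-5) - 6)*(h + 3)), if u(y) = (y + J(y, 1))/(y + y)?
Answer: -2670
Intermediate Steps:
u(y) = (-5 + y)/(2*y) (u(y) = (y - 5)/(y + y) = (-5 + y)/((2*y)) = (-5 + y)*(1/(2*y)) = (-5 + y)/(2*y))
267*((u(-5) - 6)*(h + 3)) = 267*(((½)*(-5 - 5)/(-5) - 6)*(-1 + 3)) = 267*(((½)*(-⅕)*(-10) - 6)*2) = 267*((1 - 6)*2) = 267*(-5*2) = 267*(-10) = -2670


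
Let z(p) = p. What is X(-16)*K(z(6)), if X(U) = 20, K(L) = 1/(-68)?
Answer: -5/17 ≈ -0.29412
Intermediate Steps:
K(L) = -1/68
X(-16)*K(z(6)) = 20*(-1/68) = -5/17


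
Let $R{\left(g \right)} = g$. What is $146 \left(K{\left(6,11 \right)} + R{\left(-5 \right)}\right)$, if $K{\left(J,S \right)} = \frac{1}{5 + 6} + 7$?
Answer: $\frac{3358}{11} \approx 305.27$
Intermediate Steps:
$K{\left(J,S \right)} = \frac{78}{11}$ ($K{\left(J,S \right)} = \frac{1}{11} + 7 = \frac{78}{11}$)
$146 \left(K{\left(6,11 \right)} + R{\left(-5 \right)}\right) = 146 \left(\frac{78}{11} - 5\right) = 146 \cdot \frac{23}{11} = \frac{3358}{11}$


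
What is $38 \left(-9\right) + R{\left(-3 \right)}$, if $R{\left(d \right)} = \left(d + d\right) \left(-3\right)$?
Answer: $-324$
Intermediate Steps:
$R{\left(d \right)} = - 6 d$ ($R{\left(d \right)} = 2 d \left(-3\right) = - 6 d$)
$38 \left(-9\right) + R{\left(-3 \right)} = 38 \left(-9\right) - -18 = -342 + 18 = -324$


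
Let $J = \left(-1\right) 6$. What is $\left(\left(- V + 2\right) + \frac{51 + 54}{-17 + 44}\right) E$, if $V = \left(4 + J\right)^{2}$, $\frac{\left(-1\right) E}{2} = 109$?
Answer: $- \frac{3706}{9} \approx -411.78$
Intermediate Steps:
$E = -218$ ($E = \left(-2\right) 109 = -218$)
$J = -6$
$V = 4$ ($V = \left(4 - 6\right)^{2} = \left(-2\right)^{2} = 4$)
$\left(\left(- V + 2\right) + \frac{51 + 54}{-17 + 44}\right) E = \left(\left(\left(-1\right) 4 + 2\right) + \frac{51 + 54}{-17 + 44}\right) \left(-218\right) = \left(\left(-4 + 2\right) + \frac{105}{27}\right) \left(-218\right) = \left(-2 + 105 \cdot \frac{1}{27}\right) \left(-218\right) = \left(-2 + \frac{35}{9}\right) \left(-218\right) = \frac{17}{9} \left(-218\right) = - \frac{3706}{9}$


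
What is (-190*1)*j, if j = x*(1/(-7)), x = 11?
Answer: 2090/7 ≈ 298.57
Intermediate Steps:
j = -11/7 (j = 11*(1/(-7)) = 11*(1*(-⅐)) = 11*(-⅐) = -11/7 ≈ -1.5714)
(-190*1)*j = -190*1*(-11/7) = -190*(-11/7) = 2090/7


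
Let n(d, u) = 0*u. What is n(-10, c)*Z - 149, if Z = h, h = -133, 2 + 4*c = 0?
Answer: -149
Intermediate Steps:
c = -½ (c = -½ + (¼)*0 = -½ + 0 = -½ ≈ -0.50000)
Z = -133
n(d, u) = 0
n(-10, c)*Z - 149 = 0*(-133) - 149 = 0 - 149 = -149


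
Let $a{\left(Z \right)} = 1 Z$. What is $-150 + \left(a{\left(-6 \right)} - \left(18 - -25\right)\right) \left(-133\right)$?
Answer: $6367$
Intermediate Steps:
$a{\left(Z \right)} = Z$
$-150 + \left(a{\left(-6 \right)} - \left(18 - -25\right)\right) \left(-133\right) = -150 + \left(-6 - \left(18 - -25\right)\right) \left(-133\right) = -150 + \left(-6 - \left(18 + 25\right)\right) \left(-133\right) = -150 + \left(-6 - 43\right) \left(-133\right) = -150 - -6517 = -150 + 6517 = 6367$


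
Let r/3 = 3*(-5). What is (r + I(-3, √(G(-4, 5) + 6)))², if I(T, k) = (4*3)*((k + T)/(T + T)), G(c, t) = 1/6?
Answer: (117 + √222)²/9 ≈ 1933.1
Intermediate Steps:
r = -45 (r = 3*(3*(-5)) = 3*(-15) = -45)
G(c, t) = ⅙
I(T, k) = 6*(T + k)/T (I(T, k) = 12*((T + k)/((2*T))) = 12*((T + k)*(1/(2*T))) = 12*((T + k)/(2*T)) = 6*(T + k)/T)
(r + I(-3, √(G(-4, 5) + 6)))² = (-45 + (6 + 6*√(⅙ + 6)/(-3)))² = (-45 + (6 + 6*√(37/6)*(-⅓)))² = (-45 + (6 + 6*(√222/6)*(-⅓)))² = (-45 + (6 - √222/3))² = (-39 - √222/3)²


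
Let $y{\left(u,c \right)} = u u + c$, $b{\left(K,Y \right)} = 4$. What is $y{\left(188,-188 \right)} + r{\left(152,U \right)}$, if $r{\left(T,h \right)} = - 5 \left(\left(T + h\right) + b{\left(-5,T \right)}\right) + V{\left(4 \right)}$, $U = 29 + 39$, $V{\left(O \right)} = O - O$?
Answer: $34036$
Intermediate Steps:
$V{\left(O \right)} = 0$
$y{\left(u,c \right)} = c + u^{2}$ ($y{\left(u,c \right)} = u^{2} + c = c + u^{2}$)
$U = 68$
$r{\left(T,h \right)} = -20 - 5 T - 5 h$ ($r{\left(T,h \right)} = - 5 \left(\left(T + h\right) + 4\right) + 0 = - 5 \left(4 + T + h\right) + 0 = \left(-20 - 5 T - 5 h\right) + 0 = -20 - 5 T - 5 h$)
$y{\left(188,-188 \right)} + r{\left(152,U \right)} = \left(-188 + 188^{2}\right) - 1120 = \left(-188 + 35344\right) - 1120 = 35156 - 1120 = 34036$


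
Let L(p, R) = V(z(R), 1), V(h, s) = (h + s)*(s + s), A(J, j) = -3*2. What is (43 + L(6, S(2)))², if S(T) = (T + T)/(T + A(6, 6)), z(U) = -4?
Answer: 1369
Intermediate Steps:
A(J, j) = -6
S(T) = 2*T/(-6 + T) (S(T) = (T + T)/(T - 6) = (2*T)/(-6 + T) = 2*T/(-6 + T))
V(h, s) = 2*s*(h + s) (V(h, s) = (h + s)*(2*s) = 2*s*(h + s))
L(p, R) = -6 (L(p, R) = 2*1*(-4 + 1) = 2*1*(-3) = -6)
(43 + L(6, S(2)))² = (43 - 6)² = 37² = 1369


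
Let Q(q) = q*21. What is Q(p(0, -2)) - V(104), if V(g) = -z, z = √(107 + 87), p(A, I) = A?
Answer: √194 ≈ 13.928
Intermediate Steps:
Q(q) = 21*q
z = √194 ≈ 13.928
V(g) = -√194
Q(p(0, -2)) - V(104) = 21*0 - (-1)*√194 = 0 + √194 = √194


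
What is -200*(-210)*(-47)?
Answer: -1974000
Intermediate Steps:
-200*(-210)*(-47) = 42000*(-47) = -1974000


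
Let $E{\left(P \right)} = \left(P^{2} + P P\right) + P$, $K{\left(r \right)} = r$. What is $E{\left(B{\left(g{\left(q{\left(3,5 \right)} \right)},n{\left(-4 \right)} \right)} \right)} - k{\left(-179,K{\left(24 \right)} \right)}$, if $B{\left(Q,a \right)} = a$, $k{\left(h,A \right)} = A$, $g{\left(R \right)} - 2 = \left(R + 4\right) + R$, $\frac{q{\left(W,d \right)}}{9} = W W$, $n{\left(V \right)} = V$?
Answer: $4$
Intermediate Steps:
$q{\left(W,d \right)} = 9 W^{2}$ ($q{\left(W,d \right)} = 9 W W = 9 W^{2}$)
$g{\left(R \right)} = 6 + 2 R$ ($g{\left(R \right)} = 2 + \left(\left(R + 4\right) + R\right) = 2 + \left(\left(4 + R\right) + R\right) = 2 + \left(4 + 2 R\right) = 6 + 2 R$)
$E{\left(P \right)} = P + 2 P^{2}$ ($E{\left(P \right)} = \left(P^{2} + P^{2}\right) + P = 2 P^{2} + P = P + 2 P^{2}$)
$E{\left(B{\left(g{\left(q{\left(3,5 \right)} \right)},n{\left(-4 \right)} \right)} \right)} - k{\left(-179,K{\left(24 \right)} \right)} = - 4 \left(1 + 2 \left(-4\right)\right) - 24 = - 4 \left(1 - 8\right) - 24 = \left(-4\right) \left(-7\right) - 24 = 28 - 24 = 4$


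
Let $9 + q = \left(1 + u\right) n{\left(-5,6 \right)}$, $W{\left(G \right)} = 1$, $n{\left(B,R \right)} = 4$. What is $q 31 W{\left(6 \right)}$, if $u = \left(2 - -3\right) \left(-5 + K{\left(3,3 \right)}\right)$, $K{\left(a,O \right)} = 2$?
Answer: $-2015$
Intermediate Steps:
$u = -15$ ($u = \left(2 - -3\right) \left(-5 + 2\right) = \left(2 + 3\right) \left(-3\right) = 5 \left(-3\right) = -15$)
$q = -65$ ($q = -9 + \left(1 - 15\right) 4 = -9 - 56 = -65$)
$q 31 W{\left(6 \right)} = \left(-65\right) 31 \cdot 1 = \left(-2015\right) 1 = -2015$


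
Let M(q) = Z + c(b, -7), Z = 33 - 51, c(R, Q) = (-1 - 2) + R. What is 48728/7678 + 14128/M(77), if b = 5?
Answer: -3365473/3839 ≈ -876.65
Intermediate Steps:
c(R, Q) = -3 + R
Z = -18
M(q) = -16 (M(q) = -18 + (-3 + 5) = -18 + 2 = -16)
48728/7678 + 14128/M(77) = 48728/7678 + 14128/(-16) = 48728*(1/7678) + 14128*(-1/16) = 24364/3839 - 883 = -3365473/3839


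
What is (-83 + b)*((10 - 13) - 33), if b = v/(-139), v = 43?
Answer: 416880/139 ≈ 2999.1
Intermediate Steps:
b = -43/139 (b = 43/(-139) = 43*(-1/139) = -43/139 ≈ -0.30935)
(-83 + b)*((10 - 13) - 33) = (-83 - 43/139)*((10 - 13) - 33) = -11580*(-3 - 33)/139 = -11580/139*(-36) = 416880/139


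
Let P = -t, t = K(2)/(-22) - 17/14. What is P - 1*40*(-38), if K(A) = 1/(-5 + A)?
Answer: 351397/231 ≈ 1521.2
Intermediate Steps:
t = -277/231 (t = 1/((-5 + 2)*(-22)) - 17/14 = -1/22/(-3) - 17*1/14 = -⅓*(-1/22) - 17/14 = 1/66 - 17/14 = -277/231 ≈ -1.1991)
P = 277/231 (P = -1*(-277/231) = 277/231 ≈ 1.1991)
P - 1*40*(-38) = 277/231 - 1*40*(-38) = 277/231 - 40*(-38) = 277/231 + 1520 = 351397/231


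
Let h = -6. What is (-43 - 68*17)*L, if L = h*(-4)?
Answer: -28776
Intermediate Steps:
L = 24 (L = -6*(-4) = 24)
(-43 - 68*17)*L = (-43 - 68*17)*24 = (-43 - 1156)*24 = -1199*24 = -28776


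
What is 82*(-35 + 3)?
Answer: -2624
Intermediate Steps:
82*(-35 + 3) = 82*(-32) = -2624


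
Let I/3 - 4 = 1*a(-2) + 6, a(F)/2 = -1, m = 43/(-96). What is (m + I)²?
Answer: 5112121/9216 ≈ 554.70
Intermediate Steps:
m = -43/96 (m = 43*(-1/96) = -43/96 ≈ -0.44792)
a(F) = -2 (a(F) = 2*(-1) = -2)
I = 24 (I = 12 + 3*(1*(-2) + 6) = 12 + 3*(-2 + 6) = 12 + 3*4 = 12 + 12 = 24)
(m + I)² = (-43/96 + 24)² = (2261/96)² = 5112121/9216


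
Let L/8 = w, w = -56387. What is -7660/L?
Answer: 1915/112774 ≈ 0.016981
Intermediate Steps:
L = -451096 (L = 8*(-56387) = -451096)
-7660/L = -7660/(-451096) = -7660*(-1/451096) = 1915/112774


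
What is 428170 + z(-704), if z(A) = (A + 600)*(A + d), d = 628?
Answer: 436074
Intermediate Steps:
z(A) = (600 + A)*(628 + A) (z(A) = (A + 600)*(A + 628) = (600 + A)*(628 + A))
428170 + z(-704) = 428170 + (376800 + (-704)² + 1228*(-704)) = 428170 + (376800 + 495616 - 864512) = 428170 + 7904 = 436074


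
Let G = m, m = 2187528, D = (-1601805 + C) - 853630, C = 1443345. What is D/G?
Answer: -506045/1093764 ≈ -0.46266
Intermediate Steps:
D = -1012090 (D = (-1601805 + 1443345) - 853630 = -158460 - 853630 = -1012090)
G = 2187528
D/G = -1012090/2187528 = -1012090*1/2187528 = -506045/1093764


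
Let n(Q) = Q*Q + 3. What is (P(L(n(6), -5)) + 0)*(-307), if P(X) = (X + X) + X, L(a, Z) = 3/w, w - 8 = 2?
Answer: -2763/10 ≈ -276.30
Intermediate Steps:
w = 10 (w = 8 + 2 = 10)
n(Q) = 3 + Q**2 (n(Q) = Q**2 + 3 = 3 + Q**2)
L(a, Z) = 3/10
P(X) = 3*X (P(X) = 2*X + X = 3*X)
(P(L(n(6), -5)) + 0)*(-307) = (3*(3/10) + 0)*(-307) = (9/10 + 0)*(-307) = (9/10)*(-307) = -2763/10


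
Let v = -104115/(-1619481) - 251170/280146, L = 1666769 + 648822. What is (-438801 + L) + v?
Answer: 141913764573078760/75615187371 ≈ 1.8768e+6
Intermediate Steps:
L = 2315591
v = -62932940330/75615187371 (v = -104115*(-1/1619481) - 251170*1/280146 = 34705/539827 - 125585/140073 = -62932940330/75615187371 ≈ -0.83228)
(-438801 + L) + v = (-438801 + 2315591) - 62932940330/75615187371 = 1876790 - 62932940330/75615187371 = 141913764573078760/75615187371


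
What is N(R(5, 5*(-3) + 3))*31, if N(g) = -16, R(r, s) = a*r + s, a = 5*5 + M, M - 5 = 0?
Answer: -496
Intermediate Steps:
M = 5 (M = 5 + 0 = 5)
a = 30 (a = 5*5 + 5 = 25 + 5 = 30)
R(r, s) = s + 30*r (R(r, s) = 30*r + s = s + 30*r)
N(R(5, 5*(-3) + 3))*31 = -16*31 = -496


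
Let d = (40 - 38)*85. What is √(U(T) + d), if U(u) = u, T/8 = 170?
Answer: 3*√170 ≈ 39.115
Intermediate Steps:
T = 1360 (T = 8*170 = 1360)
d = 170 (d = 2*85 = 170)
√(U(T) + d) = √(1360 + 170) = √1530 = 3*√170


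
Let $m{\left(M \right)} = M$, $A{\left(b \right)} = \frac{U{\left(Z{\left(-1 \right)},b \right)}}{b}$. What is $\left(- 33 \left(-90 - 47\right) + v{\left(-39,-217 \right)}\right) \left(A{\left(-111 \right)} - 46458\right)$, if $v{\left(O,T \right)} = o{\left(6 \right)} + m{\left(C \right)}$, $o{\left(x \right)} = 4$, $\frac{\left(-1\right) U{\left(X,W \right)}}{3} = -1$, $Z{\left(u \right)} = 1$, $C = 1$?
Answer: $- \frac{7779954122}{37} \approx -2.1027 \cdot 10^{8}$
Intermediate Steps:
$U{\left(X,W \right)} = 3$ ($U{\left(X,W \right)} = \left(-3\right) \left(-1\right) = 3$)
$A{\left(b \right)} = \frac{3}{b}$
$v{\left(O,T \right)} = 5$ ($v{\left(O,T \right)} = 4 + 1 = 5$)
$\left(- 33 \left(-90 - 47\right) + v{\left(-39,-217 \right)}\right) \left(A{\left(-111 \right)} - 46458\right) = \left(- 33 \left(-90 - 47\right) + 5\right) \left(\frac{3}{-111} - 46458\right) = \left(\left(-33\right) \left(-137\right) + 5\right) \left(3 \left(- \frac{1}{111}\right) - 46458\right) = \left(4521 + 5\right) \left(- \frac{1}{37} - 46458\right) = 4526 \left(- \frac{1718947}{37}\right) = - \frac{7779954122}{37}$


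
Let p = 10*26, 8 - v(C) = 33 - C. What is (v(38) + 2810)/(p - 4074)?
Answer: -2823/3814 ≈ -0.74017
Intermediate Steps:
v(C) = -25 + C (v(C) = 8 - (33 - C) = 8 + (-33 + C) = -25 + C)
p = 260
(v(38) + 2810)/(p - 4074) = ((-25 + 38) + 2810)/(260 - 4074) = (13 + 2810)/(-3814) = 2823*(-1/3814) = -2823/3814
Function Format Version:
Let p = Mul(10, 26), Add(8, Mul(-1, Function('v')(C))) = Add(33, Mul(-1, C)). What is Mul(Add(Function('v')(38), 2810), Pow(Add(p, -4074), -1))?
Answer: Rational(-2823, 3814) ≈ -0.74017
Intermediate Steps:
Function('v')(C) = Add(-25, C) (Function('v')(C) = Add(8, Mul(-1, Add(33, Mul(-1, C)))) = Add(8, Add(-33, C)) = Add(-25, C))
p = 260
Mul(Add(Function('v')(38), 2810), Pow(Add(p, -4074), -1)) = Mul(Add(Add(-25, 38), 2810), Pow(Add(260, -4074), -1)) = Mul(Add(13, 2810), Pow(-3814, -1)) = Mul(2823, Rational(-1, 3814)) = Rational(-2823, 3814)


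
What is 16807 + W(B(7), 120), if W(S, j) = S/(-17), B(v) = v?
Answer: 285712/17 ≈ 16807.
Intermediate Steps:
W(S, j) = -S/17 (W(S, j) = S*(-1/17) = -S/17)
16807 + W(B(7), 120) = 16807 - 1/17*7 = 16807 - 7/17 = 285712/17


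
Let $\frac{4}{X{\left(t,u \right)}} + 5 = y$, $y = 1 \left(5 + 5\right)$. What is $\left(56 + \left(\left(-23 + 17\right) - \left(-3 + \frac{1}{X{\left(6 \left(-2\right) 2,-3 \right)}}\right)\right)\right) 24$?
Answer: $1242$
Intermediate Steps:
$y = 10$ ($y = 1 \cdot 10 = 10$)
$X{\left(t,u \right)} = \frac{4}{5}$ ($X{\left(t,u \right)} = \frac{4}{-5 + 10} = \frac{4}{5}$)
$\left(56 + \left(\left(-23 + 17\right) - \left(-3 + \frac{1}{X{\left(6 \left(-2\right) 2,-3 \right)}}\right)\right)\right) 24 = \left(56 + \left(\left(-23 + 17\right) - \left(\frac{5}{4} - 3\right)\right)\right) 24 = \left(56 - \frac{17}{4}\right) 24 = \frac{207}{4} \cdot 24 = 1242$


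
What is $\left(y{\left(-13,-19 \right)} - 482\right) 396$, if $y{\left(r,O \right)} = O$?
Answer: $-198396$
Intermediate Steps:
$\left(y{\left(-13,-19 \right)} - 482\right) 396 = \left(-19 - 482\right) 396 = \left(-501\right) 396 = -198396$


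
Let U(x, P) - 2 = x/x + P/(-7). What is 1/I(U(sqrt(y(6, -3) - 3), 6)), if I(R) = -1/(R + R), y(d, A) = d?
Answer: -30/7 ≈ -4.2857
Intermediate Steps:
U(x, P) = 3 - P/7 (U(x, P) = 2 + (x/x + P/(-7)) = 2 + (1 + P*(-1/7)) = 2 + (1 - P/7) = 3 - P/7)
I(R) = -1/(2*R)
1/I(U(sqrt(y(6, -3) - 3), 6)) = 1/(-1/(2*(3 - 1/7*6))) = 1/(-1/(2*(3 - 6/7))) = 1/(-1/(2*15/7)) = 1/(-1/2*7/15) = 1/(-7/30) = -30/7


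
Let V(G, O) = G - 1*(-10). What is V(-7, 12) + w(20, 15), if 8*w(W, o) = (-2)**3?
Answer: 2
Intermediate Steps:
w(W, o) = -1 (w(W, o) = (1/8)*(-2)**3 = (1/8)*(-8) = -1)
V(G, O) = 10 + G (V(G, O) = G + 10 = 10 + G)
V(-7, 12) + w(20, 15) = (10 - 7) - 1 = 3 - 1 = 2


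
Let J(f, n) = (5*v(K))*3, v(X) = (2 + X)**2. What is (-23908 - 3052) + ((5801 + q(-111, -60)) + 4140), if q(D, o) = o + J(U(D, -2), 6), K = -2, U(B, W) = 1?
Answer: -17079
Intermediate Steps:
J(f, n) = 0 (J(f, n) = (5*(2 - 2)**2)*3 = (5*0**2)*3 = (5*0)*3 = 0*3 = 0)
q(D, o) = o (q(D, o) = o + 0 = o)
(-23908 - 3052) + ((5801 + q(-111, -60)) + 4140) = (-23908 - 3052) + ((5801 - 60) + 4140) = -26960 + (5741 + 4140) = -26960 + 9881 = -17079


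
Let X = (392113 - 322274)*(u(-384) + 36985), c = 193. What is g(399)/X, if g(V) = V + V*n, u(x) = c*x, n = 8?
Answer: -513/370416079 ≈ -1.3849e-6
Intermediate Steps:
u(x) = 193*x
X = -2592912553 (X = (392113 - 322274)*(193*(-384) + 36985) = 69839*(-74112 + 36985) = 69839*(-37127) = -2592912553)
g(V) = 9*V (g(V) = V + V*8 = V + 8*V = 9*V)
g(399)/X = (9*399)/(-2592912553) = 3591*(-1/2592912553) = -513/370416079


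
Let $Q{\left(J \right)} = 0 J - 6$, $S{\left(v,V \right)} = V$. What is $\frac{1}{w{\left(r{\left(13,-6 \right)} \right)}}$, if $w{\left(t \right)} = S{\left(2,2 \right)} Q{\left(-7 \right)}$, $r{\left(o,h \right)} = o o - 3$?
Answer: $- \frac{1}{12} \approx -0.083333$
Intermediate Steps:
$Q{\left(J \right)} = -6$ ($Q{\left(J \right)} = 0 - 6 = -6$)
$r{\left(o,h \right)} = -3 + o^{2}$ ($r{\left(o,h \right)} = o^{2} - 3 = -3 + o^{2}$)
$w{\left(t \right)} = -12$ ($w{\left(t \right)} = 2 \left(-6\right) = -12$)
$\frac{1}{w{\left(r{\left(13,-6 \right)} \right)}} = \frac{1}{-12} = - \frac{1}{12}$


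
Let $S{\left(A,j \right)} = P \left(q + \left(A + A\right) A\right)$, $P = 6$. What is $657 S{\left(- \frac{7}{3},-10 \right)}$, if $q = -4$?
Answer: $27156$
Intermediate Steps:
$S{\left(A,j \right)} = -24 + 12 A^{2}$ ($S{\left(A,j \right)} = 6 \left(-4 + \left(A + A\right) A\right) = 6 \left(-4 + 2 A A\right) = 6 \left(-4 + 2 A^{2}\right) = -24 + 12 A^{2}$)
$657 S{\left(- \frac{7}{3},-10 \right)} = 657 \left(-24 + 12 \left(- \frac{7}{3}\right)^{2}\right) = 657 \left(-24 + 12 \cdot \frac{49}{9}\right) = 657 \left(-24 + \frac{196}{3}\right) = 657 \cdot \frac{124}{3} = 27156$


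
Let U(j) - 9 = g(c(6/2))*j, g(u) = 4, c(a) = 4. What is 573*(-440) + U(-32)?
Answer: -252239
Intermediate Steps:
U(j) = 9 + 4*j
573*(-440) + U(-32) = 573*(-440) + (9 + 4*(-32)) = -252120 + (9 - 128) = -252120 - 119 = -252239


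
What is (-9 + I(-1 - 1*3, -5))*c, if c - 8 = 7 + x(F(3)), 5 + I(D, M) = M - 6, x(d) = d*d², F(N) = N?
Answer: -1050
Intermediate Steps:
x(d) = d³
I(D, M) = -11 + M (I(D, M) = -5 + (M - 6) = -5 + (-6 + M) = -11 + M)
c = 42 (c = 8 + (7 + 3³) = 8 + (7 + 27) = 8 + 34 = 42)
(-9 + I(-1 - 1*3, -5))*c = (-9 + (-11 - 5))*42 = (-9 - 16)*42 = -25*42 = -1050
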